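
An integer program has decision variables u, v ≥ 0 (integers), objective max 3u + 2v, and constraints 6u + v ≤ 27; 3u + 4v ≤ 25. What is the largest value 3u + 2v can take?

Relaxing integrality, the LP optimum is 18.43 at (u,v) = (3.95, 3.29), which is not an integer point.
(u,v)=(4,3): 6·4+1·3=27≤27, 3·4+4·3=24≤25, objective 18.
(u,v)=(3,4): 6·3+1·4=22≤27, 3·3+4·4=25≤25, objective 17.
(u,v)=(4,2): 6·4+1·2=26≤27, 3·4+4·2=20≤25, objective 16.
No feasible integer point exceeds 18.

18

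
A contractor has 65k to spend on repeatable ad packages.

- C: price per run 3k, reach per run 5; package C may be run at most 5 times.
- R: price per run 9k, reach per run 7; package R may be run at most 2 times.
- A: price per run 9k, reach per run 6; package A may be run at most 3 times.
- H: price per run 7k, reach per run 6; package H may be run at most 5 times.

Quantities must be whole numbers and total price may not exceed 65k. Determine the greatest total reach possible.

C has the best ratio (5/3); taking only C gives at most 5×5 = 25 (stopped by the supply cap of 5).
Mixing does better — 4×C, 2×R, and 5×H: price 65 ≤ 65, reach 4·5 + 2·7 + 5·6 = 64.

64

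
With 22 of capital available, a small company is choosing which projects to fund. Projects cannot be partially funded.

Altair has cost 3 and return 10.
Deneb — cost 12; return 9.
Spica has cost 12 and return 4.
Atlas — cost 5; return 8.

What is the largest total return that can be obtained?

Allowing fractional choices, the relaxed optimum would be about 27.7, but projects are indivisible.
Altair + Deneb + Atlas: cost 3 + 12 + 5 = 20 ≤ 22, return 10 + 9 + 8 = 27.
Altair + Spica + Atlas: cost 3 + 12 + 5 = 20 ≤ 22, return 10 + 4 + 8 = 22.
Best is Altair, Deneb, and Atlas with total return 27.

27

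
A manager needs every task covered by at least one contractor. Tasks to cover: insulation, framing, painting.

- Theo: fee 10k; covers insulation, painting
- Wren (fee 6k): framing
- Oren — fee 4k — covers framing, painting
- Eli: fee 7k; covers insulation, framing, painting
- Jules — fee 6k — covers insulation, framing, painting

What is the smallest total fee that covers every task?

This is a weighted set-cover instance.
The greedy cost-per-new-task heuristic would pick Oren and Jules for 10, but a cheaper cover exists.
Jules alone covers insulation, framing, painting — every task.
Total fee: 6.
No cover costs less than 6.

6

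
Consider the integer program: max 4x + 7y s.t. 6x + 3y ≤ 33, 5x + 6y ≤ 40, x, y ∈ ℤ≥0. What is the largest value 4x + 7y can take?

(x,y)=(2,5) is feasible, giving 43.
(x,y)=(0,6) is feasible, giving 42.
(x,y)=(3,4) is feasible, giving 40.
(x,y)=(1,5) is feasible, giving 39.
No feasible integer point exceeds 43.

43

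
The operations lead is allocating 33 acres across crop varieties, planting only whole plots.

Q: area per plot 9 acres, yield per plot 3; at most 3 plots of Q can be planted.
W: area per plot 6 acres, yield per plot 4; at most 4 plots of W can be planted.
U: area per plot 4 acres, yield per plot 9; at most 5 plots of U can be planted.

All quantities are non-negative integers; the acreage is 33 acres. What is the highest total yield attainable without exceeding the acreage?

53

This is a bounded integer knapsack.
Take 2×W and 5×U: area 32 ≤ 33, yield 2·4 + 5·9 = 53.
U has the best ratio (9/4) and is taken to its limit of 5; remaining capacity is filled optimally with the others.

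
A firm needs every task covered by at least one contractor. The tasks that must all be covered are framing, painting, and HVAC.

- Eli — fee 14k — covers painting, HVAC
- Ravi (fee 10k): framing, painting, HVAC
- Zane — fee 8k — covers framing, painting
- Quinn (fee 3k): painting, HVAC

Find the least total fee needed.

10

The greedy cost-per-new-task heuristic would pick Quinn and Zane for 11, but a cheaper cover exists.
Ravi alone covers framing, painting, HVAC — every task.
Total fee: 10.
No cover costs less than 10.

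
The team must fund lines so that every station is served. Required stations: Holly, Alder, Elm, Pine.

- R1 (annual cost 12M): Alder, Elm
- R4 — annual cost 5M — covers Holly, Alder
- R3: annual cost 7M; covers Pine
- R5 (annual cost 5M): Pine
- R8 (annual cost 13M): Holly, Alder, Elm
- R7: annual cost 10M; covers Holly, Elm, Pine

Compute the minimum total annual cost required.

15

This is a weighted set-cover instance.
The greedy cost-per-new-station heuristic would pick R4, R5, and R7 for 20, but a cheaper cover exists.
Choose R4 and R7: together they cover Holly, Alder, Elm, Pine — every station.
Total annual cost: 5 + 10 = 15.
No cover costs less than 15.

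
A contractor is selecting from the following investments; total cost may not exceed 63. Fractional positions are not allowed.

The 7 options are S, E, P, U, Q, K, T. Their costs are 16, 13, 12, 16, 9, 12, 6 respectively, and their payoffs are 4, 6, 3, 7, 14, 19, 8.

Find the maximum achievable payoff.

54

This is a 0-1 knapsack instance.
Allowing fractional choices, the relaxed optimum would be about 55.8, but investments are indivisible.
S + U + Q + K + T: cost 16 + 16 + 9 + 12 + 6 = 59 ≤ 63, payoff 4 + 7 + 14 + 19 + 8 = 52.
E + U + Q + K + T: cost 13 + 16 + 9 + 12 + 6 = 56 ≤ 63, payoff 6 + 7 + 14 + 19 + 8 = 54.
Best is E, U, Q, K, and T with total payoff 54.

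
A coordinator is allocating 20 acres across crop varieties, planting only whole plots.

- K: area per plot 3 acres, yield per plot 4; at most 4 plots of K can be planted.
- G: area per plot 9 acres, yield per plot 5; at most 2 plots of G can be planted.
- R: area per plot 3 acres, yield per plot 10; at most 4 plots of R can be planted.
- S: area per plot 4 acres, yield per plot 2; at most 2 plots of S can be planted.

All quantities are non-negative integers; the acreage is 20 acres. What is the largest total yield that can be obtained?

48

1×K, 4×R, and 1×S: area 19 ≤ 20, yield 1·4 + 4·10 + 1·2 = 46.
2×K and 4×R: area 18 ≤ 20, yield 2·4 + 4·10 = 48.
Best is 48.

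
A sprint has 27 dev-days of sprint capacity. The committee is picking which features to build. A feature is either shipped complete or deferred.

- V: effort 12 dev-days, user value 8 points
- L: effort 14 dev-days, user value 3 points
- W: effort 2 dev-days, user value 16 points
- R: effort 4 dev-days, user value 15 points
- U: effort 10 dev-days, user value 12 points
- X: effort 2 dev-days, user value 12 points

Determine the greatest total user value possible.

55

Allowing fractional choices, the relaxed optimum would be about 61.0, but features are indivisible.
V + W + R + X: effort 12 + 2 + 4 + 2 = 20 ≤ 27, user value 8 + 16 + 15 + 12 = 51.
W + R + U + X: effort 2 + 4 + 10 + 2 = 18 ≤ 27, user value 16 + 15 + 12 + 12 = 55.
Best is W, R, U, and X with total user value 55.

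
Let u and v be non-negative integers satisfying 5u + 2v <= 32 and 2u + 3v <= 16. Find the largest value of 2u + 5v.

25

(u,v)=(0,5) is feasible, giving 25.
(u,v)=(1,4) is feasible, giving 22.
(u,v)=(0,4) is feasible, giving 20.
No feasible integer point exceeds 25.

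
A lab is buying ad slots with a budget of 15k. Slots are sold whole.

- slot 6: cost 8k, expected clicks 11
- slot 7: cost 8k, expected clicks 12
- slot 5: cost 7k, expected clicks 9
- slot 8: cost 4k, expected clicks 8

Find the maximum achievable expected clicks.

21

Take slot 7 and slot 5: cost 8 + 7 = 15 ≤ 15, expected clicks 12 + 9 = 21.
No other feasible combination does better.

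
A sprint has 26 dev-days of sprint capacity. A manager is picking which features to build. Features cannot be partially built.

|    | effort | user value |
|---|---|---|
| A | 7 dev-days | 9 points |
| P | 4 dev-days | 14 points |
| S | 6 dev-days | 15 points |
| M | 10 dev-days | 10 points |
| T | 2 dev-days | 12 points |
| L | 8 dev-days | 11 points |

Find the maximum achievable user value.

Allowing fractional choices, the relaxed optimum would be about 59.7, but features are indivisible.
P + S + M + T: effort 4 + 6 + 10 + 2 = 22 ≤ 26, user value 14 + 15 + 10 + 12 = 51.
P + S + T + L: effort 4 + 6 + 2 + 8 = 20 ≤ 26, user value 14 + 15 + 12 + 11 = 52.
A + P + S + T: effort 7 + 4 + 6 + 2 = 19 ≤ 26, user value 9 + 14 + 15 + 12 = 50.
Best is P, S, T, and L with total user value 52.

52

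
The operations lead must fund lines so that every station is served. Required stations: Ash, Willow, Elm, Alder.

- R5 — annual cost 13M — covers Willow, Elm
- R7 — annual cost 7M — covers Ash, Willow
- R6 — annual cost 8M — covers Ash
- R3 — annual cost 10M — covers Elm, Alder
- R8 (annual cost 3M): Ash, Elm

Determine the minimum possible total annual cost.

This is a weighted set-cover instance.
The greedy cost-per-new-station heuristic would pick R8, R7, and R3 for 20, but a cheaper cover exists.
Choose R7 and R3: together they cover Ash, Willow, Elm, Alder — every station.
Total annual cost: 7 + 10 = 17.
No cover costs less than 17.

17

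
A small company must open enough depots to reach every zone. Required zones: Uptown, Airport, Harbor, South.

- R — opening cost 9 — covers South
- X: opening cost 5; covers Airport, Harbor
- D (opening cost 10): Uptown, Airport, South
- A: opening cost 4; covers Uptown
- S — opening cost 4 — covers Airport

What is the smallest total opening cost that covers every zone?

This is an integer covering problem.
The greedy cost-per-new-zone heuristic would pick X, A, and R for 18, but a cheaper cover exists.
Choose X and D: together they cover Uptown, Airport, Harbor, South — every zone.
Total opening cost: 5 + 10 = 15.
No cover costs less than 15.

15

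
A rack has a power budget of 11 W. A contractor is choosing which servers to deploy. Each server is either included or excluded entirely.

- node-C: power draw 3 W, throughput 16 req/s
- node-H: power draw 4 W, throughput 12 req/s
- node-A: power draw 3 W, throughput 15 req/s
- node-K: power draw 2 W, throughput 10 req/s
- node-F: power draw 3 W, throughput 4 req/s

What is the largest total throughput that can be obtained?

This is a 0-1 knapsack instance.
Take node-C, node-A, node-K, and node-F: power draw 3 + 3 + 2 + 3 = 11 ≤ 11, throughput 16 + 15 + 10 + 4 = 45.
No other feasible combination does better.

45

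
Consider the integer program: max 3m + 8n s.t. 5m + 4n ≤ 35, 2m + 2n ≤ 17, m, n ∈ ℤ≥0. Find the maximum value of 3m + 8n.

(m,n)=(0,8) is feasible, giving 64.
(m,n)=(1,7) is feasible, giving 59.
Maximum is 64 at (m,n)=(0,8).

64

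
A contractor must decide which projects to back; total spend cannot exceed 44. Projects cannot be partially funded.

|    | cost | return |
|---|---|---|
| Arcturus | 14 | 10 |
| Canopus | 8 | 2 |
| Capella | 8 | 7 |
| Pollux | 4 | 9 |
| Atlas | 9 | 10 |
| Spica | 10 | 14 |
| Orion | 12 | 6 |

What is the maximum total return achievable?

Allowing fractional choices, the relaxed optimum would be about 49.3, but projects are indivisible.
Capella + Pollux + Atlas + Spica + Orion: cost 8 + 4 + 9 + 10 + 12 = 43 ≤ 44, return 7 + 9 + 10 + 14 + 6 = 46.
Arcturus + Pollux + Atlas + Spica: cost 14 + 4 + 9 + 10 = 37 ≤ 44, return 10 + 9 + 10 + 14 = 43.
Best is Capella, Pollux, Atlas, Spica, and Orion with total return 46.

46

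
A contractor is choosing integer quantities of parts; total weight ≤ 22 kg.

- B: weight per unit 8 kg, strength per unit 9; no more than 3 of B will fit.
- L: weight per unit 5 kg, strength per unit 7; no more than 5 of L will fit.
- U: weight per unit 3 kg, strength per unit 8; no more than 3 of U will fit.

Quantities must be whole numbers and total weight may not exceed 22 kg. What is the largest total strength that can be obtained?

40

U has the best ratio (8/3); taking only U gives at most 3×8 = 24 (stopped by the supply cap of 3).
Mixing does better — 1×B, 1×L, and 3×U: weight 22 ≤ 22, strength 1·9 + 1·7 + 3·8 = 40.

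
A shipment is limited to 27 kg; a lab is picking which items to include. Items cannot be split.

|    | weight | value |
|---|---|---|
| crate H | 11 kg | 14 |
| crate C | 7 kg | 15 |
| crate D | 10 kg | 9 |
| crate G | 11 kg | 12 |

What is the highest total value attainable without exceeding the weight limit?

Allowing fractional choices, the relaxed optimum would be about 38.8, but items are indivisible.
crate H + crate G: weight 11 + 11 = 22 ≤ 27, value 14 + 12 = 26.
crate C + crate G: weight 7 + 11 = 18 ≤ 27, value 15 + 12 = 27.
crate H + crate C: weight 11 + 7 = 18 ≤ 27, value 14 + 15 = 29.
Best is crate H and crate C with total value 29.

29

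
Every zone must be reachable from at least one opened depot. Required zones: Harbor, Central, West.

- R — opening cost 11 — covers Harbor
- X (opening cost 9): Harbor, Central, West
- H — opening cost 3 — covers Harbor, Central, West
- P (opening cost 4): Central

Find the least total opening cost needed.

3

This is a weighted set-cover instance.
H alone covers Harbor, Central, West — every zone.
Total opening cost: 3.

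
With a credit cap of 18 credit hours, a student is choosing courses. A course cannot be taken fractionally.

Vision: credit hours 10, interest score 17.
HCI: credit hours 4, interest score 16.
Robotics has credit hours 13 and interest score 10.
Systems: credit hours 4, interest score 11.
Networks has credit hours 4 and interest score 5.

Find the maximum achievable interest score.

44

Treat it as a binary knapsack problem.
Vision + HCI + Systems: credit hours 10 + 4 + 4 = 18 ≤ 18, interest score 17 + 16 + 11 = 44.
Vision + HCI + Networks: credit hours 10 + 4 + 4 = 18 ≤ 18, interest score 17 + 16 + 5 = 38.
Best is Vision, HCI, and Systems with total interest score 44.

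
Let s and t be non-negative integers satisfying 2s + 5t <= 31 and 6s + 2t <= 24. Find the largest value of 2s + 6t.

36

(s,t)=(0,6): 2·0+5·6=30≤31, 6·0+2·6=12≤24, objective 36.
(s,t)=(1,5): 2·1+5·5=27≤31, 6·1+2·5=16≤24, objective 32.
(s,t)=(0,5): 2·0+5·5=25≤31, 6·0+2·5=10≤24, objective 30.
No feasible integer point exceeds 36.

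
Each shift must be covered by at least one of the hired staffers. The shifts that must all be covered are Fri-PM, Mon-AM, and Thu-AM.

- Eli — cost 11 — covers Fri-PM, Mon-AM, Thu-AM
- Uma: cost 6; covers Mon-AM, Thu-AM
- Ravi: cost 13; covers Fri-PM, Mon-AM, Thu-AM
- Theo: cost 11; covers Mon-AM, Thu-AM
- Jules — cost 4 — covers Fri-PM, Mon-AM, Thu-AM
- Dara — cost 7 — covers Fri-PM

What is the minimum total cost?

Jules alone covers Fri-PM, Mon-AM, Thu-AM — every shift.
Total cost: 4.
No cover costs less than 4.

4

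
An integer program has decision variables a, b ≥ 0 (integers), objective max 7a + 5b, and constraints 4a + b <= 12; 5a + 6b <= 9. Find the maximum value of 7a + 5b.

The continuous relaxation peaks at (1.8, 0) with value 12.60; rounding to a feasible lattice point costs some objective.
(a,b)=(1,0): 4·1+1·0=4≤12, 5·1+6·0=5≤9, objective 7.
(a,b)=(0,1): 4·0+1·1=1≤12, 5·0+6·1=6≤9, objective 5.
(a,b)=(0,0): 4·0+1·0=0≤12, 5·0+6·0=0≤9, objective 0.
Maximum is 7 at (a,b)=(1,0).

7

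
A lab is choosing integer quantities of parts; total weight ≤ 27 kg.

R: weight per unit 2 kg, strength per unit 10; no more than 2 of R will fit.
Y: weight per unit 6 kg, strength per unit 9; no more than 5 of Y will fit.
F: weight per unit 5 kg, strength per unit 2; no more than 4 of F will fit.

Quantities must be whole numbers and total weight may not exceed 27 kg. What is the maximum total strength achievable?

49

R has the best ratio (10/2); taking only R gives at most 2×10 = 20 (stopped by the supply cap of 2).
Mixing does better — 2×R, 3×Y, and 1×F: weight 27 ≤ 27, strength 2·10 + 3·9 + 1·2 = 49.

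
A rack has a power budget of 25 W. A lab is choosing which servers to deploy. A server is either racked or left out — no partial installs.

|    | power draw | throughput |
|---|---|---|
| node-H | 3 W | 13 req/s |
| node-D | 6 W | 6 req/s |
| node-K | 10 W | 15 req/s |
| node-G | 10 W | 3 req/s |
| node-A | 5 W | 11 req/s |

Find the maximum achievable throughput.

45

node-H + node-D + node-K: power draw 3 + 6 + 10 = 19 ≤ 25, throughput 13 + 6 + 15 = 34.
node-H + node-K + node-A: power draw 3 + 10 + 5 = 18 ≤ 25, throughput 13 + 15 + 11 = 39.
node-H + node-D + node-K + node-A: power draw 3 + 6 + 10 + 5 = 24 ≤ 25, throughput 13 + 6 + 15 + 11 = 45.
Best is node-H, node-D, node-K, and node-A with total throughput 45.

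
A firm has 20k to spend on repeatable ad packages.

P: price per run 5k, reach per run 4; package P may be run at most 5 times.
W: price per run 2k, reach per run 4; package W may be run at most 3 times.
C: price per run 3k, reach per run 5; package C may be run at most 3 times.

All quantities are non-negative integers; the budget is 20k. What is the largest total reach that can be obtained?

Take 1×P, 3×W, and 3×C: price 20 ≤ 20, reach 1·4 + 3·4 + 3·5 = 31.
W has the best ratio (4/2) and is taken to its limit of 3; remaining capacity is filled optimally with the others.

31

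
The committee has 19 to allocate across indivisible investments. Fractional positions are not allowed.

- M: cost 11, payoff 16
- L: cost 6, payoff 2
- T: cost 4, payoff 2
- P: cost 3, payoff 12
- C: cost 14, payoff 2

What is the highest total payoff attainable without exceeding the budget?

Treat it as a binary knapsack problem.
Allowing fractional choices, the relaxed optimum would be about 30.3, but investments are indivisible.
M + P: cost 11 + 3 = 14 ≤ 19, payoff 16 + 12 = 28.
M + T + P: cost 11 + 4 + 3 = 18 ≤ 19, payoff 16 + 2 + 12 = 30.
Best is M, T, and P with total payoff 30.

30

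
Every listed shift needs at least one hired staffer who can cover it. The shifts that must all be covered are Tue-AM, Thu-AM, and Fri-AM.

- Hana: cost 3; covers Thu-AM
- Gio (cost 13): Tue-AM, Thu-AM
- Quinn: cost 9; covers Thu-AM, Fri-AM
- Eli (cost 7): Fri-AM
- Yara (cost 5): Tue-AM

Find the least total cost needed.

The greedy cost-per-new-shift heuristic would pick Hana, Yara, and Eli for 15, but a cheaper cover exists.
Choose Quinn and Yara: together they cover Tue-AM, Thu-AM, Fri-AM — every shift.
Total cost: 9 + 5 = 14.
No cover costs less than 14.

14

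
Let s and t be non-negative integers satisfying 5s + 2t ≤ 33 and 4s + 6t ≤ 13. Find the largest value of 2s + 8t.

The continuous relaxation peaks at (0, 2.17) with value 17.33; rounding to a feasible lattice point costs some objective.
(s,t)=(0,2): 5·0+2·2=4≤33, 4·0+6·2=12≤13, objective 16.
(s,t)=(1,1): 5·1+2·1=7≤33, 4·1+6·1=10≤13, objective 10.
(s,t)=(0,1): 5·0+2·1=2≤33, 4·0+6·1=6≤13, objective 8.
No feasible integer point exceeds 16.

16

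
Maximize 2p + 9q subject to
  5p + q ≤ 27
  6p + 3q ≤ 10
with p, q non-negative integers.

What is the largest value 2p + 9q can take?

27

(p,q)=(0,3): 5·0+1·3=3≤27, 6·0+3·3=9≤10, objective 27.
(p,q)=(0,2): 5·0+1·2=2≤27, 6·0+3·2=6≤10, objective 18.
The best lattice point is (0,3), giving 27.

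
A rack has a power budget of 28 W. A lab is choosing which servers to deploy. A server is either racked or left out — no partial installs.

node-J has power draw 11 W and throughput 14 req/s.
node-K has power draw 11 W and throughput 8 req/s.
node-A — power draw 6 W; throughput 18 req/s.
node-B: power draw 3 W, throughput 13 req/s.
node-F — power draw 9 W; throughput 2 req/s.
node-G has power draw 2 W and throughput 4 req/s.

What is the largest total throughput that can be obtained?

node-J + node-A + node-B + node-G: power draw 11 + 6 + 3 + 2 = 22 ≤ 28, throughput 14 + 18 + 13 + 4 = 49.
node-J + node-A + node-B: power draw 11 + 6 + 3 = 20 ≤ 28, throughput 14 + 18 + 13 = 45.
Best is node-J, node-A, node-B, and node-G with total throughput 49.

49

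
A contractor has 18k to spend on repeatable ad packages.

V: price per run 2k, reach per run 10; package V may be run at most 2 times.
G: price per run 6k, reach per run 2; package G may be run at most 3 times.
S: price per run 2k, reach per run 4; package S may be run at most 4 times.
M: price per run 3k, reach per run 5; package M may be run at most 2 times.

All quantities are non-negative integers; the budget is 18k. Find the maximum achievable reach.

46

This is a bounded integer knapsack.
Take 2×V, 4×S, and 2×M: price 18 ≤ 18, reach 2·10 + 4·4 + 2·5 = 46.
V has the best ratio (10/2) and is taken to its limit of 2; remaining capacity is filled optimally with the others.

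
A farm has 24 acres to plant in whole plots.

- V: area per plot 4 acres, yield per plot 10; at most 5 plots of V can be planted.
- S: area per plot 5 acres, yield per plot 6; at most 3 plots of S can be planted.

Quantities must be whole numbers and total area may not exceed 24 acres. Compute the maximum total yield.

50

This is a bounded integer knapsack.
V has the best ratio (10/4); taking only V gives at most 5×10 = 50 (stopped by the supply cap of 5).
Optimal: 5×V: area 20 ≤ 24, yield 5·10 = 50.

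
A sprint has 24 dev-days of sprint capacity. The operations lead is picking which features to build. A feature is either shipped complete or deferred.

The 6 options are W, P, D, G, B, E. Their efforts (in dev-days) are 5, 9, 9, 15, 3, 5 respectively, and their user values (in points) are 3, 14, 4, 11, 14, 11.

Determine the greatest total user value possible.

42

This is an integer program with binary decision variables.
Allowing fractional choices, the relaxed optimum would be about 44.1, but features are indivisible.
W + P + B + E: effort 5 + 9 + 3 + 5 = 22 ≤ 24, user value 3 + 14 + 14 + 11 = 42.
P + B + E: effort 9 + 3 + 5 = 17 ≤ 24, user value 14 + 14 + 11 = 39.
Best is W, P, B, and E with total user value 42.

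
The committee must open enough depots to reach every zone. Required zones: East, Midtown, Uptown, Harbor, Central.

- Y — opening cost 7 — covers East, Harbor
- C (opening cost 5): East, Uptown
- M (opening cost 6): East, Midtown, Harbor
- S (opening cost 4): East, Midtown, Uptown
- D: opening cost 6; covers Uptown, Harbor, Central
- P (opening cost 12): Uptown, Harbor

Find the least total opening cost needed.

10

Choose S and D: together they cover East, Midtown, Uptown, Harbor, Central — every zone.
Total opening cost: 4 + 6 = 10.
No cover costs less than 10.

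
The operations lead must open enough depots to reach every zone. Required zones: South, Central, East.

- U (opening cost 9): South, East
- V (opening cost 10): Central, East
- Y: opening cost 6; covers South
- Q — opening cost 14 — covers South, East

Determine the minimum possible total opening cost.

This is a weighted set-cover instance.
Choose V and Y: together they cover South, Central, East — every zone.
Total opening cost: 10 + 6 = 16.

16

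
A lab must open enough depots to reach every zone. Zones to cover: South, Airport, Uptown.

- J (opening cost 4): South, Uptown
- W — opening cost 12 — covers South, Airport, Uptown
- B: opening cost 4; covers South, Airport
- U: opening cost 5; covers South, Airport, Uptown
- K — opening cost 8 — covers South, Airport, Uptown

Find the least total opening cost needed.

5

U alone covers South, Airport, Uptown — every zone.
Total opening cost: 5.
No cover costs less than 5.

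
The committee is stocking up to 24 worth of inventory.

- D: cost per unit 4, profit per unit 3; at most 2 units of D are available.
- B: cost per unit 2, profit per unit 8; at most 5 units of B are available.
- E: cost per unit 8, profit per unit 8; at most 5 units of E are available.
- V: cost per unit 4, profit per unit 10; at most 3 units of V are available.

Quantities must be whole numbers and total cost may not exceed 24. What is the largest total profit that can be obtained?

5×B and 3×V: cost 22 ≤ 24, profit 5·8 + 3·10 = 70.
1×D, 4×B, and 3×V: cost 24 ≤ 24, profit 1·3 + 4·8 + 3·10 = 65.
Best is 70.

70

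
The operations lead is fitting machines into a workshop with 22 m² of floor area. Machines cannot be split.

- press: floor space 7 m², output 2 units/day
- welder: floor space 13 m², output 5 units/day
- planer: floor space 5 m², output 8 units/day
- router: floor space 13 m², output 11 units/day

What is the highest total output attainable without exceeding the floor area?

19

This is an integer program with binary decision variables.
Allowing fractional choices, the relaxed optimum would be about 20.5, but machines are indivisible.
welder + planer: floor space 13 + 5 = 18 ≤ 22, output 5 + 8 = 13.
planer + router: floor space 5 + 13 = 18 ≤ 22, output 8 + 11 = 19.
press + router: floor space 7 + 13 = 20 ≤ 22, output 2 + 11 = 13.
Best is planer and router with total output 19.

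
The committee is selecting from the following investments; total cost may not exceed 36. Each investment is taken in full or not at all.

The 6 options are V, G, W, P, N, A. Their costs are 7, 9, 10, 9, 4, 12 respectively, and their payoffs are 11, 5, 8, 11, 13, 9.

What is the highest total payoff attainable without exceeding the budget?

Take V, P, N, and A: cost 7 + 9 + 4 + 12 = 32 ≤ 36, payoff 11 + 11 + 13 + 9 = 44.
No other feasible combination does better.

44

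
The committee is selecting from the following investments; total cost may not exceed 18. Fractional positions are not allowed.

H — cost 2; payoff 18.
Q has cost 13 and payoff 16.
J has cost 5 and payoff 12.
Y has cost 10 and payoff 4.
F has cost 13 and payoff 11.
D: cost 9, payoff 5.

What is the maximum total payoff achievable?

H + Q: cost 2 + 13 = 15 ≤ 18, payoff 18 + 16 = 34.
H + J + D: cost 2 + 5 + 9 = 16 ≤ 18, payoff 18 + 12 + 5 = 35.
H + J + Y: cost 2 + 5 + 10 = 17 ≤ 18, payoff 18 + 12 + 4 = 34.
Best is H, J, and D with total payoff 35.

35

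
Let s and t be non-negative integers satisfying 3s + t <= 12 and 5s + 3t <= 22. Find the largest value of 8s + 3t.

32

The continuous relaxation peaks at (3.5, 1.5) with value 32.50; rounding to a feasible lattice point costs some objective.
(s,t)=(4,0): 3·4+1·0=12≤12, 5·4+3·0=20≤22, objective 32.
(s,t)=(3,2): 3·3+1·2=11≤12, 5·3+3·2=21≤22, objective 30.
(s,t)=(3,1): 3·3+1·1=10≤12, 5·3+3·1=18≤22, objective 27.
Maximum is 32 at (s,t)=(4,0).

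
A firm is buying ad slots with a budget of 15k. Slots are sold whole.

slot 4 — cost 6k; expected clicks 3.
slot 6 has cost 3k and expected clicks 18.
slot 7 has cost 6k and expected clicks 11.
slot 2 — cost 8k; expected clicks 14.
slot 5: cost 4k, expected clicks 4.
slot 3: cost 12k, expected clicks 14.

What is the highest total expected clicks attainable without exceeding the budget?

36

slot 6 + slot 2: cost 3 + 8 = 11 ≤ 15, expected clicks 18 + 14 = 32.
slot 6 + slot 7 + slot 5: cost 3 + 6 + 4 = 13 ≤ 15, expected clicks 18 + 11 + 4 = 33.
slot 6 + slot 2 + slot 5: cost 3 + 8 + 4 = 15 ≤ 15, expected clicks 18 + 14 + 4 = 36.
Best is slot 6, slot 2, and slot 5 with total expected clicks 36.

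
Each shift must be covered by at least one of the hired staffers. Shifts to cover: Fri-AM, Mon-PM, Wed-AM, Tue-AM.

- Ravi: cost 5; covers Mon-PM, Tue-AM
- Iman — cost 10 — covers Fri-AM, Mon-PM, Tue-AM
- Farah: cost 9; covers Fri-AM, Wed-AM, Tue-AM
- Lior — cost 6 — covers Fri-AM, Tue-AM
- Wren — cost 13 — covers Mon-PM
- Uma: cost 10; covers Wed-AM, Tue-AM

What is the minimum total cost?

Choose Ravi and Farah: together they cover Fri-AM, Mon-PM, Wed-AM, Tue-AM — every shift.
Total cost: 5 + 9 = 14.
No cover costs less than 14.

14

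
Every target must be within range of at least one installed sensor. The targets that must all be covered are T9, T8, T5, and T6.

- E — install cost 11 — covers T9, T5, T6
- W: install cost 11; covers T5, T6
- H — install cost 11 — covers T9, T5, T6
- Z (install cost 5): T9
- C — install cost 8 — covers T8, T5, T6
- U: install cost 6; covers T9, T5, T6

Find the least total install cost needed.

13

The greedy cost-per-new-target heuristic would pick U and C for 14, but a cheaper cover exists.
Choose Z and C: together they cover T9, T8, T5, T6 — every target.
Total install cost: 5 + 8 = 13.
No cover costs less than 13.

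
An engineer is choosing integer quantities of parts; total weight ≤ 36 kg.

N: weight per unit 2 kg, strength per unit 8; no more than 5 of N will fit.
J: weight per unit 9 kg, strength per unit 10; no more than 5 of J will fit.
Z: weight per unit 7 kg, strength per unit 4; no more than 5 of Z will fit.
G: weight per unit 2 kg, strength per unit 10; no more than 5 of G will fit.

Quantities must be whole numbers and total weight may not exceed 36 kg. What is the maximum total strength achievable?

5×N, 1×J, 1×Z, and 5×G: weight 36 ≤ 36, strength 5·8 + 1·10 + 1·4 + 5·10 = 104.
4×N, 2×J, and 5×G: weight 36 ≤ 36, strength 4·8 + 2·10 + 5·10 = 102.
Best is 104.

104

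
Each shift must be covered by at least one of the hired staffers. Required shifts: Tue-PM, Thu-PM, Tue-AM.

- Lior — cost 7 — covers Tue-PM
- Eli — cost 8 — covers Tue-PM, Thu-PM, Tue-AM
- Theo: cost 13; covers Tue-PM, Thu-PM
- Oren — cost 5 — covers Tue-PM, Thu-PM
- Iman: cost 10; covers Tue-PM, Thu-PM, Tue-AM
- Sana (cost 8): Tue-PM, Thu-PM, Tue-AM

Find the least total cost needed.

8

This is a weighted set-cover instance.
The greedy cost-per-new-shift heuristic would pick Oren and Eli for 13, but a cheaper cover exists.
Eli alone covers Tue-PM, Thu-PM, Tue-AM — every shift.
Total cost: 8.
No cover costs less than 8.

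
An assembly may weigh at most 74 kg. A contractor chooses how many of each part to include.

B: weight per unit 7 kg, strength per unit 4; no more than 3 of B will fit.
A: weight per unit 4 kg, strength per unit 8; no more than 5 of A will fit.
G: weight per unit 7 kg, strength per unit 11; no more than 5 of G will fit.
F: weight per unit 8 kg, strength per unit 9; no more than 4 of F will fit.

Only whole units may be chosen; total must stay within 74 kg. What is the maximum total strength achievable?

113

5×A, 4×G, and 3×F: weight 72 ≤ 74, strength 5·8 + 4·11 + 3·9 = 111.
5×A, 5×G, and 2×F: weight 71 ≤ 74, strength 5·8 + 5·11 + 2·9 = 113.
Best is 113.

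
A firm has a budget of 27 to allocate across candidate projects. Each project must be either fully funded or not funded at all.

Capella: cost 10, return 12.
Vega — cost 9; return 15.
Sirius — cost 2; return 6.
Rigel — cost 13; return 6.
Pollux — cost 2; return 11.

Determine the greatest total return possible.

This is an integer program with binary decision variables.
Capella + Vega + Pollux: cost 10 + 9 + 2 = 21 ≤ 27, return 12 + 15 + 11 = 38.
Capella + Vega + Sirius + Pollux: cost 10 + 9 + 2 + 2 = 23 ≤ 27, return 12 + 15 + 6 + 11 = 44.
Best is Capella, Vega, Sirius, and Pollux with total return 44.

44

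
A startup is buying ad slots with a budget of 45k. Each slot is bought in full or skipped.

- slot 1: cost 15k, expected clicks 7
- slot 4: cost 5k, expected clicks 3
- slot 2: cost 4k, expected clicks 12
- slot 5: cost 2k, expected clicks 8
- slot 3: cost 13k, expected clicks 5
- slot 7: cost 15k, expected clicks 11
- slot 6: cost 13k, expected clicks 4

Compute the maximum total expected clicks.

Allowing fractional choices, the relaxed optimum would be about 42.5, but ad slots are indivisible.
slot 4 + slot 2 + slot 5 + slot 3 + slot 7: cost 5 + 4 + 2 + 13 + 15 = 39 ≤ 45, expected clicks 3 + 12 + 8 + 5 + 11 = 39.
slot 1 + slot 4 + slot 2 + slot 5 + slot 7: cost 15 + 5 + 4 + 2 + 15 = 41 ≤ 45, expected clicks 7 + 3 + 12 + 8 + 11 = 41.
Best is slot 1, slot 4, slot 2, slot 5, and slot 7 with total expected clicks 41.

41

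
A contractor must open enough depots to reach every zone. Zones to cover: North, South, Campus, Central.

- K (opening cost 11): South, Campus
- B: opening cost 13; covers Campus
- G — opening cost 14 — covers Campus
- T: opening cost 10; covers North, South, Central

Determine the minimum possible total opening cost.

Choose K and T: together they cover North, South, Campus, Central — every zone.
Total opening cost: 11 + 10 = 21.

21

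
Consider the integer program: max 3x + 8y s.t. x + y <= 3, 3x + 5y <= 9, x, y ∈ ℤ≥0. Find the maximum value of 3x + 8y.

11

The continuous relaxation peaks at (0, 1.8) with value 14.40; rounding to a feasible lattice point costs some objective.
(x,y)=(1,1): 1·1+1·1=2≤3, 3·1+5·1=8≤9, objective 11.
(x,y)=(0,1): 1·0+1·1=1≤3, 3·0+5·1=5≤9, objective 8.
(x,y)=(2,0): 1·2+1·0=2≤3, 3·2+5·0=6≤9, objective 6.
No feasible integer point exceeds 11.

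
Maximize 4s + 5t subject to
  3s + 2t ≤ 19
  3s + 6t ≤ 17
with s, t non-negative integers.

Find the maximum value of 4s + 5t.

Relaxing integrality, the LP optimum is 22.67 at (s,t) = (5.67, 0), which is not an integer point.
(s,t)=(5,0): 3·5+2·0=15≤19, 3·5+6·0=15≤17, objective 20.
(s,t)=(4,0): 3·4+2·0=12≤19, 3·4+6·0=12≤17, objective 16.
Maximum is 20 at (s,t)=(5,0).

20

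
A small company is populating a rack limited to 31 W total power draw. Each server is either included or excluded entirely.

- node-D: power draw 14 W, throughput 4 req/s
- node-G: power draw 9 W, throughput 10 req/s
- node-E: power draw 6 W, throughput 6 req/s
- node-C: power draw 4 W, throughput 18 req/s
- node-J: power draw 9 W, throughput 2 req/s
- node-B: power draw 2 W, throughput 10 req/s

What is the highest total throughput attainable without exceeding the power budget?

46

Allowing fractional choices, the relaxed optimum would be about 46.9, but servers are indivisible.
node-G + node-E + node-C + node-J + node-B: power draw 9 + 6 + 4 + 9 + 2 = 30 ≤ 31, throughput 10 + 6 + 18 + 2 + 10 = 46.
node-G + node-E + node-C + node-B: power draw 9 + 6 + 4 + 2 = 21 ≤ 31, throughput 10 + 6 + 18 + 10 = 44.
Best is node-G, node-E, node-C, node-J, and node-B with total throughput 46.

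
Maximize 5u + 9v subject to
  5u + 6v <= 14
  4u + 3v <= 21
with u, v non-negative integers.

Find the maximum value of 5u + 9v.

18

The continuous relaxation peaks at (0, 2.33) with value 21.00; rounding to a feasible lattice point costs some objective.
(u,v)=(0,2): 5·0+6·2=12≤14, 4·0+3·2=6≤21, objective 18.
(u,v)=(1,1): 5·1+6·1=11≤14, 4·1+3·1=7≤21, objective 14.
(u,v)=(0,1): 5·0+6·1=6≤14, 4·0+3·1=3≤21, objective 9.
No feasible integer point exceeds 18.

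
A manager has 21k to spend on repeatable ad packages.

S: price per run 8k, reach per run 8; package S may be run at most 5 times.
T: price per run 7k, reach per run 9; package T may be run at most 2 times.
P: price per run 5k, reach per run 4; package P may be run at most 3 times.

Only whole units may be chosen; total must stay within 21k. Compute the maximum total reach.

T has the best ratio (9/7); taking only T gives at most 2×9 = 18 (stopped by the supply cap of 2).
Mixing does better — 2×T and 1×P: price 19 ≤ 21, reach 2·9 + 1·4 = 22.

22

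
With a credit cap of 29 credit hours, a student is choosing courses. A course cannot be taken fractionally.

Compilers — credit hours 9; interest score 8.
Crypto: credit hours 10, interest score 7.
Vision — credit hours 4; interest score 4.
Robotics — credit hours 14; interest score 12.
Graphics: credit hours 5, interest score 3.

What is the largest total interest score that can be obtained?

24

Take Compilers, Vision, and Robotics: credit hours 9 + 4 + 14 = 27 ≤ 29, interest score 8 + 4 + 12 = 24.
No other feasible combination does better.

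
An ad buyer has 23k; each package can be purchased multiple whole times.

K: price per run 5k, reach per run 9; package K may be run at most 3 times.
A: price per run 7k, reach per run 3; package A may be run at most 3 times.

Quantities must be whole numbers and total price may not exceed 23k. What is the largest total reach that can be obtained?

30

3×K and 1×A: price 22 ≤ 23, reach 3·9 + 1·3 = 30.
3×K: price 15 ≤ 23, reach 3·9 = 27.
Best is 30.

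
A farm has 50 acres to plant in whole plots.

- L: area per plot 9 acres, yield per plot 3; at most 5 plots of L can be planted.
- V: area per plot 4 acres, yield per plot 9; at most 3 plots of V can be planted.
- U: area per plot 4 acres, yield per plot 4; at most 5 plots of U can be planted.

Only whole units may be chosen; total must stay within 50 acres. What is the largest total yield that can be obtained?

53

Take 2×L, 3×V, and 5×U: area 50 ≤ 50, yield 2·3 + 3·9 + 5·4 = 53.
V has the best ratio (9/4) and is taken to its limit of 3; remaining capacity is filled optimally with the others.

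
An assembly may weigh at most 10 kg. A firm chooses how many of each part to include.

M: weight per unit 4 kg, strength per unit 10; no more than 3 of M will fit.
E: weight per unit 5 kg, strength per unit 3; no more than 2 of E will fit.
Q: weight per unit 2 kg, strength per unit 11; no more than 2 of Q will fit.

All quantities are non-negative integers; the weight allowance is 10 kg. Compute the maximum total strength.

32

Q has the best ratio (11/2); taking only Q gives at most 2×11 = 22 (stopped by the supply cap of 2).
Mixing does better — 1×M and 2×Q: weight 8 ≤ 10, strength 1·10 + 2·11 = 32.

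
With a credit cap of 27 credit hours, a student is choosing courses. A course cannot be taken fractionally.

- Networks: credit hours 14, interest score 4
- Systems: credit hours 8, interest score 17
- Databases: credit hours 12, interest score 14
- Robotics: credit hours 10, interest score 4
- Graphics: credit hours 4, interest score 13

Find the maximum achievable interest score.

44

Systems + Databases + Graphics: credit hours 8 + 12 + 4 = 24 ≤ 27, interest score 17 + 14 + 13 = 44.
Systems + Robotics + Graphics: credit hours 8 + 10 + 4 = 22 ≤ 27, interest score 17 + 4 + 13 = 34.
Best is Systems, Databases, and Graphics with total interest score 44.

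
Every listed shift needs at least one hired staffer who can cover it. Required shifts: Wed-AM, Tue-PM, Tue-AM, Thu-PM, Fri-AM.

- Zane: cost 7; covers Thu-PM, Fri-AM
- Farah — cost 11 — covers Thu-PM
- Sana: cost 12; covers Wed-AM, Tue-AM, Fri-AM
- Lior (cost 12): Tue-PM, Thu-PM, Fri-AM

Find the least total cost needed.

This is a weighted set-cover instance.
Choose Sana and Lior: together they cover Wed-AM, Tue-PM, Tue-AM, Thu-PM, Fri-AM — every shift.
Total cost: 12 + 12 = 24.

24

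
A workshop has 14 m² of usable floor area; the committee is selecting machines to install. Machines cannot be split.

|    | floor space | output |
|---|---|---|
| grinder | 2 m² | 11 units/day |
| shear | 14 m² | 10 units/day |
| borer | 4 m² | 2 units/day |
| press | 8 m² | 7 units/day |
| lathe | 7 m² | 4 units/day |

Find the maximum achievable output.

20

Take grinder, borer, and press: floor space 2 + 4 + 8 = 14 ≤ 14, output 11 + 2 + 7 = 20.
No other feasible combination does better.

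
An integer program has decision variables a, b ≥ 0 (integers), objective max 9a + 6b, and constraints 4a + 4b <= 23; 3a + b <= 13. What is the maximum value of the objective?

(a,b)=(4,1): 4·4+4·1=20≤23, 3·4+1·1=13≤13, objective 42.
(a,b)=(3,2): 4·3+4·2=20≤23, 3·3+1·2=11≤13, objective 39.
(a,b)=(4,0): 4·4+4·0=16≤23, 3·4+1·0=12≤13, objective 36.
(a,b)=(2,3): 4·2+4·3=20≤23, 3·2+1·3=9≤13, objective 36.
The best lattice point is (4,1), giving 42.

42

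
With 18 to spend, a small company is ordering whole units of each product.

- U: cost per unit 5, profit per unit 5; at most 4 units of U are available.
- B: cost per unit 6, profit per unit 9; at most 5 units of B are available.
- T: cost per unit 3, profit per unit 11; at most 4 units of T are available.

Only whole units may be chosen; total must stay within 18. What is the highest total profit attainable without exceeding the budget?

T has the best ratio (11/3); taking only T gives at most 4×11 = 44 (stopped by the supply cap of 4).
Mixing does better — 1×B and 4×T: cost 18 ≤ 18, profit 1·9 + 4·11 = 53.

53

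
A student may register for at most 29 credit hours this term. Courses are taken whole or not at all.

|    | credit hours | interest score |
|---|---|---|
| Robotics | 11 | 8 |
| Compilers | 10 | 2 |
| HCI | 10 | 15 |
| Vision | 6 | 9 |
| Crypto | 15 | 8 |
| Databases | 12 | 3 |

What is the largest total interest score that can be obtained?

32

Compilers + HCI + Vision: credit hours 10 + 10 + 6 = 26 ≤ 29, interest score 2 + 15 + 9 = 26.
HCI + Vision + Databases: credit hours 10 + 6 + 12 = 28 ≤ 29, interest score 15 + 9 + 3 = 27.
Robotics + HCI + Vision: credit hours 11 + 10 + 6 = 27 ≤ 29, interest score 8 + 15 + 9 = 32.
Best is Robotics, HCI, and Vision with total interest score 32.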